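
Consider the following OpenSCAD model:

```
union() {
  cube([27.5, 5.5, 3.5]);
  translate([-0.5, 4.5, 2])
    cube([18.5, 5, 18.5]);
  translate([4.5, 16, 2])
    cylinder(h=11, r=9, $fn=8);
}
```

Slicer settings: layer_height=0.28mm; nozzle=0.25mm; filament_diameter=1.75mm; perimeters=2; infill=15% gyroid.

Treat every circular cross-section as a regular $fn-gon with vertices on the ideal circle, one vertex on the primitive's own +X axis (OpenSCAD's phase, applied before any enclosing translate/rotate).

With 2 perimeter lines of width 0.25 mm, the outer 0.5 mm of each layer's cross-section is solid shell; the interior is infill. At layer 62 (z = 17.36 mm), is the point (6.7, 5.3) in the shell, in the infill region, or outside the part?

infill

At z = 17.36 mm: the cube is not intersected at this z (z outside [0, 3.5]); the cube at (-0.5, 4.5) is present — its section is the full 18.5×5 rectangle; the cylinder at (4.5, 16) does not reach this height (z outside [2, 13]); Merging all regions: only the 18.5×5 cube at (-0.5, 4.5) is present, so the union is just that shape — 1 connected region. Overall, the cross-section is a single solid region. The nearest boundary edge runs (-0.50, 4.50)→(18.00, 4.50); distance from the point to it = 0.80 mm. The point is inside the cross-section and 0.80 mm from the nearest boundary — more than the 0.5 mm shell width (2 × 0.25), so it's in the infill interior.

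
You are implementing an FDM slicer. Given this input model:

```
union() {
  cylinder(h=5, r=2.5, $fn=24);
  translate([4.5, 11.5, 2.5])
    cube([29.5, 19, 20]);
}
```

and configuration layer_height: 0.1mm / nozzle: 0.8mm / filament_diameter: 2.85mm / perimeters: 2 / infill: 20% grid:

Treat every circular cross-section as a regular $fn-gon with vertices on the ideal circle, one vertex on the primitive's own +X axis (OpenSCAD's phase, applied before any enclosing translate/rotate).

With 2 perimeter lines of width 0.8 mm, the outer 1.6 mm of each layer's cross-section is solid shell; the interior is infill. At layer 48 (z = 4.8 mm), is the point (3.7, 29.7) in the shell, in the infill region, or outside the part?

outside

At z = 4.8 mm: the r=2.5 cylinder gives a regular 24-gon of circumradius 2.5 (constant along its height); the cube at (4.5, 11.5) (footprint 29.5×19) is included at this height; Combining (union): the 2 present regions are separate (no shared area or edge), so areas and boundary lengths simply add and each stays a separate island — 2 connected regions. Overall, the cross-section has 2 separate islands. The nearest boundary edge runs (4.50, 11.50)→(4.50, 30.50); distance from the point to it = 0.80 mm. The point is not inside any of the regions above, so it lies outside the cross-section (0.80 mm from the nearest boundary).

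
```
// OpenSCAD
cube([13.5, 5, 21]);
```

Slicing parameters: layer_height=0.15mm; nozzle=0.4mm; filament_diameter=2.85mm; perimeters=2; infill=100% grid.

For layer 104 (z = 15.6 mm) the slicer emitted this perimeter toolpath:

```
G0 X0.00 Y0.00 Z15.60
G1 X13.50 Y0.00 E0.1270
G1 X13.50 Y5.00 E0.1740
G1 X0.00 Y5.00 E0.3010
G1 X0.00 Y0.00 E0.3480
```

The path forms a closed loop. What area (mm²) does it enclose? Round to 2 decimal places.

67.50 mm²

Apply the shoelace formula to the sequence of (X, Y) vertices; enclosed area = 67.50 mm².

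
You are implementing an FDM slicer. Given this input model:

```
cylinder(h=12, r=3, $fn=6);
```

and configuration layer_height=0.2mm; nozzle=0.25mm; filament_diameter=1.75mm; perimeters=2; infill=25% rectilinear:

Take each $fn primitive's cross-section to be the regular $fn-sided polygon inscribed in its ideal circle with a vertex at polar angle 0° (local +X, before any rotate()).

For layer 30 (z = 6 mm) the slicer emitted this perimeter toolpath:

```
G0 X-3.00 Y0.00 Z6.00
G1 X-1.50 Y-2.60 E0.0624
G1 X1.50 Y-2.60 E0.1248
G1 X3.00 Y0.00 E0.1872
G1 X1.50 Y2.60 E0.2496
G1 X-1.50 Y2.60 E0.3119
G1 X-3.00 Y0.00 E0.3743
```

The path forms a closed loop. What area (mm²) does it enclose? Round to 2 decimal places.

Apply the shoelace formula to the sequence of (X, Y) vertices; enclosed area = 23.40 mm².

23.40 mm²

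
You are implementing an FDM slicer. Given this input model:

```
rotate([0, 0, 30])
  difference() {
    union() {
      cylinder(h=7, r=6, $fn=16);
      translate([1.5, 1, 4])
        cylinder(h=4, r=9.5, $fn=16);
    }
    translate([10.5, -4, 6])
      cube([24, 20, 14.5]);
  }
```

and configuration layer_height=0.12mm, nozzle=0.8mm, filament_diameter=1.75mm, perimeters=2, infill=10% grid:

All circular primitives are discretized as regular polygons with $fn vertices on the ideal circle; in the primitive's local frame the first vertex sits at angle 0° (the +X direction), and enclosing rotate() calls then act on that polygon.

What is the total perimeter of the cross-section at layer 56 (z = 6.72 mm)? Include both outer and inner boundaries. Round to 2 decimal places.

At z = 6.72 mm: the r=6 cylinder gives a regular 16-gon of circumradius 6 (constant along its height) (perimeter = 2·16·6.000·sin(180°/16) = 37.46 mm); the r=9.5 cylinder at (1.5, 1) gives a regular 16-gon of circumradius 9.5 (constant along its height) (perimeter = 2·16·9.500·sin(180°/16) = 59.31 mm); Combining (union): the r=6 cylinder lies entirely inside the r=9.5 cylinder at (1.5, 1), so the union is just the r=9.5 cylinder at (1.5, 1) — boundary = 59.31 mm; the cube at (10.5, -4) (footprint 24×20) is included at this height (perimeter 88.00 mm); Subtracting the remaining from the first: starting from that combined region, the 24×20 cube at (10.5, -4) partially overlaps it — only the 1.26 mm² overlap (of its 480.00 mm²) is removed, clipping the outline — boundary = 59.21 mm; (whole slice rotated 30° about Z — lengths, areas and connectivity unchanged). Overall, the cross-section is a single solid region. Total boundary length (outer) = 59.21 mm.

59.21 mm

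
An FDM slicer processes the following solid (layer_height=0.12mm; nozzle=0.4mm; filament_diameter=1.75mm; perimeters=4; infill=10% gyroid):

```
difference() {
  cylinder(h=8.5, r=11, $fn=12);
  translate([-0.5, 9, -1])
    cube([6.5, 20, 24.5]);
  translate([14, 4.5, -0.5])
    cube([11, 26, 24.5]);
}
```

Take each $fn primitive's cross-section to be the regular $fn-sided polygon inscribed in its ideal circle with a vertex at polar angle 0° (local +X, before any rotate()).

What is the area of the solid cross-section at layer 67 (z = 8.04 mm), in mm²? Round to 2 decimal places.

354.95 mm²

At z = 8.04 mm: the cylinder: section is a regular 12-gon, circumradius r=11 (area = (12/2)·11.000²·sin(360°/12) = 363.00 mm²); the 6.5×20 cube at (-0.5, 9) contributes its full rectangle (area 130.00 mm²); the cube at (14, 4.5) (footprint 11×26) is included at this height (area 286.00 mm²); Taking the first minus the rest: starting from the r=11 cylinder (363.00 mm²), the 6.5×20 cube at (-0.5, 9) partially overlaps it — only the 8.05 mm² overlap (of its 130.00 mm²) is removed, clipping the outline; the 11×26 cube at (14, 4.5) misses the remaining region (no effect) — area = 354.95 mm². Overall, the cross-section is a single solid region. Net area = 354.95 mm².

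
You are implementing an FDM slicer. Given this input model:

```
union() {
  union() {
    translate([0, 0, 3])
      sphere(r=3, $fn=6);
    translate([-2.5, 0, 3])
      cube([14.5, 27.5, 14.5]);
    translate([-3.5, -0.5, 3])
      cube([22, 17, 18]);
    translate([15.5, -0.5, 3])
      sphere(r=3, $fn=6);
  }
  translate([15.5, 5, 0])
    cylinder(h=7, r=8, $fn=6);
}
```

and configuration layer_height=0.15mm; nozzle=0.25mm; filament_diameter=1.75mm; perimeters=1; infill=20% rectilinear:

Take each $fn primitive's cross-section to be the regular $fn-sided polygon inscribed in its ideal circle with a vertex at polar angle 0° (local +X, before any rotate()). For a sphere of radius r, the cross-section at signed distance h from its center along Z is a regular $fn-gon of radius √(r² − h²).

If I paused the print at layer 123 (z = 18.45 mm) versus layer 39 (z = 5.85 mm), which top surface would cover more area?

layer 39 (z = 5.85 mm)

Layer 123 (z = 18.45): the sphere is absent (|z−center|=15.450 > r=3); the cube at (-2.5, 0) does not reach this height (z outside [3, 17.5]); the cube at (-3.5, -0.5) is present — its section is the full 22×17 rectangle (area 374.00 mm²); the sphere at (15.5, -0.5) does not reach this height (|z−center|=15.450 > r=3); Combining (union): only the 22×17 cube at (-3.5, -0.5) is present, so the union is just that shape — area = 374.00 mm²; the cylinder at (15.5, 5) is absent (z outside [0, 7]); Taking the union: only the result so far is present, so the union is just that shape — area = 374.00 mm². So its area = 374.00 mm². Layer 39 (z = 5.85): the r=3 sphere slices to a regular 6-gon of circumradius 0.937 (√(r²−h²) with h=2.85 from center) (area = (6/2)·0.937²·sin(360°/6) = 2.28 mm²); the cube at (-2.5, 0) is present — its section is the full 14.5×27.5 rectangle (area 398.75 mm²); the 22×17 cube at (-3.5, -0.5) contributes its full rectangle (area 374.00 mm²); the r=3 sphere at (15.5, -0.5) contributes a regular 6-gon of circumradius √(3²−2.85²) = 0.937 (area = (6/2)·0.937²·sin(360°/6) = 2.28 mm²); Taking the union: the regions partially overlap — summed areas 777.31 mm² minus the doubly-counted overlap 242.32 mm² gives 534.99 mm² — area = 534.99 mm²; the r=8 cylinder at (15.5, 5) contributes a regular 6-gon of circumradius 8 (area = (6/2)·8.000²·sin(360°/6) = 166.28 mm²); Taking the union: the regions partially overlap — summed areas 701.26 mm² minus the doubly-counted overlap 115.26 mm² gives 586.00 mm² — area = 586.00 mm². So its area = 586.00 mm². Layer 39 is larger (586.00 vs 374.00 mm²).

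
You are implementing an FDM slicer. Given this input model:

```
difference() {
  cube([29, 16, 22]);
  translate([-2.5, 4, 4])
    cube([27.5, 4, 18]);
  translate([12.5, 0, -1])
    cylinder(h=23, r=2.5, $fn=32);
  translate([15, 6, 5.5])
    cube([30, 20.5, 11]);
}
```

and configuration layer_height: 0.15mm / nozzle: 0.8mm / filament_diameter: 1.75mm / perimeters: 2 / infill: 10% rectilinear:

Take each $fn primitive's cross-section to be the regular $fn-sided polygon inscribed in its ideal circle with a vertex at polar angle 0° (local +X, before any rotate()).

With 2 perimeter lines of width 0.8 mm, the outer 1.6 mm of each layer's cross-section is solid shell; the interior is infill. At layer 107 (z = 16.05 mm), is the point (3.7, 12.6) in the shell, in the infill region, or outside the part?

At z = 16.05 mm: the cube (footprint 29×16) is included at this height; the cube at (-2.5, 4) is present — its section is the full 27.5×4 rectangle; the r=2.5 cylinder at (12.5, 0) contributes a regular 32-gon of circumradius 2.5; the cube at (15, 6) is present — its section is the full 30×20.5 rectangle; Subtracting the remaining from the first: starting from the 29×16 cube, the 27.5×4 cube at (-2.5, 4) partially overlaps it — only the 100.00 mm² overlap (of its 110.00 mm²) is removed, clipping the outline; the r=2.5 cylinder at (12.5, 0) partially overlaps it — only the 9.75 mm² overlap (of its 19.51 mm²) is removed, clipping the outline; the 30×20.5 cube at (15, 6) partially overlaps it — only the 120.00 mm² overlap (of its 615.00 mm²) is removed, clipping the outline — 2 connected regions. Overall, the cross-section has 2 separate islands. The nearest boundary edge runs (0.00, 16.00)→(15.00, 16.00); distance from the point to it = 3.40 mm. (Shell/infill is judged within the island containing the point — the largest one.) The point is inside the cross-section and 3.40 mm from the nearest boundary — more than the 1.6 mm shell width (2 × 0.8), so it's in the infill interior.

infill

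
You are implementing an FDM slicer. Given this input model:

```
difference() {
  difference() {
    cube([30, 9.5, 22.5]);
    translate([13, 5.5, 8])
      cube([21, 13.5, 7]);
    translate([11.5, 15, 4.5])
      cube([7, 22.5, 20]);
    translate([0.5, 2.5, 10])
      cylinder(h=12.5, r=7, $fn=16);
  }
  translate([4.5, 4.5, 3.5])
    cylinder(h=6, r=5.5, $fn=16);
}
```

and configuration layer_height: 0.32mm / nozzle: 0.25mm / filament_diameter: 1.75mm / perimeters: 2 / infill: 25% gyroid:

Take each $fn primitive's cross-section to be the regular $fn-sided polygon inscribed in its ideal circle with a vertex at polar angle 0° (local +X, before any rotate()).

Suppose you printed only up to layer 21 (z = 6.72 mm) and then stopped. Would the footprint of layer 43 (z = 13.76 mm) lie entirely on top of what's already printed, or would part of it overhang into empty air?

Compare the two slices. At z = 6.72: the cube is present — its section is the full 30×9.5 rectangle (area 285.00 mm²); the cube at (13, 5.5) is absent (z outside [8, 15]); the cube at (11.5, 15) (footprint 7×22.5) is included at this height (area 157.50 mm²); the cylinder at (0.5, 2.5) does not reach this height (z outside [10, 22.5]); Subtracting the remaining from the first: starting from the 30×9.5 cube (285.00 mm²), the 7×22.5 cube at (11.5, 15) misses the remaining region (no effect) — area = 285.00 mm²; the r=5.5 cylinder at (4.5, 4.5) contributes a regular 16-gon of circumradius 5.5 (area = (16/2)·5.500²·sin(360°/16) = 92.61 mm²); Subtracting the remaining from the first: starting from that combined region (285.00 mm²), the r=5.5 cylinder at (4.5, 4.5) partially overlaps it — only the 83.71 mm² overlap (of its 92.61 mm²) is removed, clipping the outline — area = 201.29 mm². At z = 13.76: the cube is present — its section is the full 30×9.5 rectangle (area 285.00 mm²); the cube at (13, 5.5) (footprint 21×13.5) is included at this height (area 283.50 mm²); the cube at (11.5, 15) (footprint 7×22.5) is included at this height (area 157.50 mm²); the r=7 cylinder at (0.5, 2.5) gives a regular 16-gon of circumradius 7 (constant along its height) (area = (16/2)·7.000²·sin(360°/16) = 150.01 mm²); Subtracting the remaining from the first: starting from the 30×9.5 cube (285.00 mm²), the 21×13.5 cube at (13, 5.5) partially overlaps it — only the 68.00 mm² overlap (of its 283.50 mm²) is removed, clipping the outline; the 7×22.5 cube at (11.5, 15) misses the remaining region (no effect); the r=7 cylinder at (0.5, 2.5) partially overlaps it — only the 59.11 mm² overlap (of its 150.01 mm²) is removed, clipping the outline — area = 157.89 mm²; the cylinder at (4.5, 4.5) is absent (z outside [3.5, 9.5]); After the difference (first − rest): none of the subtracted shapes is present at this height, so the result so far is unchanged — area = 157.89 mm². Checking containment: at z = 13.76 the cross-section extends beyond the z = 6.72 cross-section by about 27.15 mm².

part overhangs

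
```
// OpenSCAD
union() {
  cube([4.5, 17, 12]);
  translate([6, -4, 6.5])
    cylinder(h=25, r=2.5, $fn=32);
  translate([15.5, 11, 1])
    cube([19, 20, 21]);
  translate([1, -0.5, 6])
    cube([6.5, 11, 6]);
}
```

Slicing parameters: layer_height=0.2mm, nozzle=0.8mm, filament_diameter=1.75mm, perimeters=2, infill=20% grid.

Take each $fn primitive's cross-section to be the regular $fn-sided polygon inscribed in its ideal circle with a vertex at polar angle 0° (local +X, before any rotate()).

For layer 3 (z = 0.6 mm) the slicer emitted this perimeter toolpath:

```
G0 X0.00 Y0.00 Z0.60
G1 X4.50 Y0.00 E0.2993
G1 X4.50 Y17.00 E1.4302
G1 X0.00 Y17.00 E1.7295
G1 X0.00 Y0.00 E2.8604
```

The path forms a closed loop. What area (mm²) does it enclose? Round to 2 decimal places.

76.50 mm²

Apply the shoelace formula to the sequence of (X, Y) vertices; enclosed area = 76.50 mm².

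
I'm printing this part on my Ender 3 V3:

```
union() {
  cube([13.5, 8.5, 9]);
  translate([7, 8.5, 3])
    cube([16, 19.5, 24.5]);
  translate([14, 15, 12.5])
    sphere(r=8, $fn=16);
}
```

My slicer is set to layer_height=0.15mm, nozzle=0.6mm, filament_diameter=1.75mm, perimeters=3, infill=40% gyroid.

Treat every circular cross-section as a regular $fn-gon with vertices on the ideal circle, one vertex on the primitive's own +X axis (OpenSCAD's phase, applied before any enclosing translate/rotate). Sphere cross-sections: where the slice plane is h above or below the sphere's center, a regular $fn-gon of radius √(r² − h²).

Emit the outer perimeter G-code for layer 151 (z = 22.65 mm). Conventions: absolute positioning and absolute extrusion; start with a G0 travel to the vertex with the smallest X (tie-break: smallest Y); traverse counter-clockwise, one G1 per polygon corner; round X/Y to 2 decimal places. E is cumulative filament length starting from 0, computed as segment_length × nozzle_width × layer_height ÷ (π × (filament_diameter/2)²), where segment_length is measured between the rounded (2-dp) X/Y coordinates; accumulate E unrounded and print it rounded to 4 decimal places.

At z = 22.65 mm: the cube is not intersected at this z (z outside [0, 9]); the cube at (7, 8.5) (footprint 16×19.5) is included at this height; the sphere at (14, 15) is absent (|z−center|=10.150 > r=8); Merging all regions: only the 16×19.5 cube at (7, 8.5) is present, so the union is just that shape — 1 connected region. The outline is a single polygon with 4 vertices. Extrusion per mm of travel: 0.6 × 0.15 / (π × 0.875²) = 0.037418. Accumulating E over each segment gives final E = 2.6567.

G0 X7.00 Y8.50 Z22.65
G1 X23.00 Y8.50 E0.5987
G1 X23.00 Y28.00 E1.3283
G1 X7.00 Y28.00 E1.9270
G1 X7.00 Y8.50 E2.6567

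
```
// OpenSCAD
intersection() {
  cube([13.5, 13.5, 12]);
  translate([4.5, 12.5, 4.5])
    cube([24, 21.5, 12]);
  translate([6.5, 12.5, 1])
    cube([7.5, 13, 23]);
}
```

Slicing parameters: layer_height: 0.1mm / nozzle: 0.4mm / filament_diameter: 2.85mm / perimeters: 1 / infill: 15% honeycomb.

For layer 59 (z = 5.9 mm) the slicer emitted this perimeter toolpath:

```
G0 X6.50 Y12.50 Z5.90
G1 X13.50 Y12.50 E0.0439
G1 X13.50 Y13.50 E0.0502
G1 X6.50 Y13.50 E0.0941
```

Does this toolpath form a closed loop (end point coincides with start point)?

Start point (G0): (6.50, 12.50). End point (last G1): the path does not return to the start — open.

no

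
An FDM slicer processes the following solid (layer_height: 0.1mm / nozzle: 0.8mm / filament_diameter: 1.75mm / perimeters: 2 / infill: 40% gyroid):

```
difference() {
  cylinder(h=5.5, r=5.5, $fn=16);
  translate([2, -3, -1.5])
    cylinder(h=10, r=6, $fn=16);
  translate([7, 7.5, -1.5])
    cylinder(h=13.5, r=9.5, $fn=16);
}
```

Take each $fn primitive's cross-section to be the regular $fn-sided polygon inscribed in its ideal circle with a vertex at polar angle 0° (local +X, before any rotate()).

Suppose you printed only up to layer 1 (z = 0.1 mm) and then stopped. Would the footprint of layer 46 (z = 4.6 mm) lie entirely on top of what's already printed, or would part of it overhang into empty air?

entirely on top

Compare the two slices. At z = 0.1: the r=5.5 cylinder gives a regular 16-gon of circumradius 5.5 (constant along its height) (area = (16/2)·5.500²·sin(360°/16) = 92.61 mm²); the cylinder at (2, -3): section is a regular 16-gon, circumradius r=6 (area = (16/2)·6.000²·sin(360°/16) = 110.21 mm²); the cylinder at (7, 7.5): section is a regular 16-gon, circumradius r=9.5 (area = (16/2)·9.500²·sin(360°/16) = 276.30 mm²); Subtracting the remaining from the first: starting from the r=5.5 cylinder (92.61 mm²), the r=6 cylinder at (2, -3) partially overlaps it — only the 60.79 mm² overlap (of its 110.21 mm²) is removed, clipping the outline; the r=9.5 cylinder at (7, 7.5) partially overlaps it — only the 13.54 mm² overlap (of its 276.30 mm²) is removed, clipping the outline — area = 18.28 mm². At z = 4.6: the r=5.5 cylinder contributes a regular 16-gon of circumradius 5.5 (area = (16/2)·5.500²·sin(360°/16) = 92.61 mm²); the cylinder at (2, -3): section is a regular 16-gon, circumradius r=6 (area = (16/2)·6.000²·sin(360°/16) = 110.21 mm²); the r=9.5 cylinder at (7, 7.5) contributes a regular 16-gon of circumradius 9.5 (area = (16/2)·9.500²·sin(360°/16) = 276.30 mm²); Taking the first minus the rest: starting from the r=5.5 cylinder (92.61 mm²), the r=6 cylinder at (2, -3) partially overlaps it — only the 60.79 mm² overlap (of its 110.21 mm²) is removed, clipping the outline; the r=9.5 cylinder at (7, 7.5) partially overlaps it — only the 13.54 mm² overlap (of its 276.30 mm²) is removed, clipping the outline — area = 18.28 mm². Checking containment: the cross-section at z = 4.6 is a subset of the cross-section at z = 0.1.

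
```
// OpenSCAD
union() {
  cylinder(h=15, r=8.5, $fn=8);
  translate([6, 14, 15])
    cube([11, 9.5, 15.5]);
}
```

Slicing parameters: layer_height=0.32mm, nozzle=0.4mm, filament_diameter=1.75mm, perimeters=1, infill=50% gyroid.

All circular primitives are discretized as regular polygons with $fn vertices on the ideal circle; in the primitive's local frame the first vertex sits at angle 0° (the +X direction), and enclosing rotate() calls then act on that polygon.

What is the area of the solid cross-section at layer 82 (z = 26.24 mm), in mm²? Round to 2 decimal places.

104.50 mm²

At z = 26.24 mm: the cylinder does not reach this height (z outside [0, 15]); the cube at (6, 14) is present — its section is the full 11×9.5 rectangle (area 104.50 mm²); Taking the union: only the 11×9.5 cube at (6, 14) is present, so the union is just that shape — area = 104.50 mm². Overall, the cross-section is a single solid region. Net area = 104.50 mm².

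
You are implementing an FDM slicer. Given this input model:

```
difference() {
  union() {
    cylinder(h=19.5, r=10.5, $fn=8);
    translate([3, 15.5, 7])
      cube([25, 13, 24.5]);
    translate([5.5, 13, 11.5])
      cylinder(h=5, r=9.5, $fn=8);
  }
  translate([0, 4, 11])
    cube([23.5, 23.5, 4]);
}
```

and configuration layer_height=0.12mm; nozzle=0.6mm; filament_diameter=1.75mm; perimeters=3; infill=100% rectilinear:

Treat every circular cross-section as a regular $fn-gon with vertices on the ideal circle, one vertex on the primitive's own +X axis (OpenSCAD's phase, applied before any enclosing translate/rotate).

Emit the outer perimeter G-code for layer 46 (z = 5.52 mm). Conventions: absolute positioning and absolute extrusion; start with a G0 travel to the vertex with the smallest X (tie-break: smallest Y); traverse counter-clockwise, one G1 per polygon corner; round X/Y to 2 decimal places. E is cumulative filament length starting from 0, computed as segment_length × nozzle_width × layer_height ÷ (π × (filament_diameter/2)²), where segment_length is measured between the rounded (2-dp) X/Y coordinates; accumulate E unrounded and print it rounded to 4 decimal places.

G0 X-10.50 Y0.00 Z5.52
G1 X-7.42 Y-7.42 E0.2405
G1 X0.00 Y-10.50 E0.4810
G1 X7.42 Y-7.42 E0.7215
G1 X10.50 Y0.00 E0.9619
G1 X7.42 Y7.42 E1.2024
G1 X0.00 Y10.50 E1.4429
G1 X-7.42 Y7.42 E1.6834
G1 X-10.50 Y0.00 E1.9239

At z = 5.52 mm: the cylinder: section is a regular 8-gon, circumradius r=10.5; the cube at (3, 15.5) is not intersected at this z (z outside [7, 31.5]); the cylinder at (5.5, 13) is not intersected at this z (z outside [11.5, 16.5]); Merging all regions: only the r=10.5 cylinder is present, so the union is just that shape — 1 connected region; the cube at (0, 4) is absent (z outside [11, 15]); Subtracting the remaining from the first: none of the subtracted shapes is present at this height, so that combined region is unchanged — 1 connected region. The outline is a single polygon with 8 vertices. Extrusion per mm of travel: 0.6 × 0.12 / (π × 0.875²) = 0.029934. Accumulating E over each segment gives final E = 1.9239.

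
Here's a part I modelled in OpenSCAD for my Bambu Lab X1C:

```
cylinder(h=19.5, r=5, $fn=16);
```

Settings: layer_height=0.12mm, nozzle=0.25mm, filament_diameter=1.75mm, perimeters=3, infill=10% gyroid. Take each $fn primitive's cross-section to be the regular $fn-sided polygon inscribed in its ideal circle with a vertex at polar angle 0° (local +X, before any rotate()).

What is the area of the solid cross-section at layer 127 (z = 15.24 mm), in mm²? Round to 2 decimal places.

At z = 15.24 mm: the cylinder: section is a regular 16-gon, circumradius r=5 (area = (16/2)·5.000²·sin(360°/16) = 76.54 mm²). Overall, the cross-section is a single solid region. Net area = 76.54 mm².

76.54 mm²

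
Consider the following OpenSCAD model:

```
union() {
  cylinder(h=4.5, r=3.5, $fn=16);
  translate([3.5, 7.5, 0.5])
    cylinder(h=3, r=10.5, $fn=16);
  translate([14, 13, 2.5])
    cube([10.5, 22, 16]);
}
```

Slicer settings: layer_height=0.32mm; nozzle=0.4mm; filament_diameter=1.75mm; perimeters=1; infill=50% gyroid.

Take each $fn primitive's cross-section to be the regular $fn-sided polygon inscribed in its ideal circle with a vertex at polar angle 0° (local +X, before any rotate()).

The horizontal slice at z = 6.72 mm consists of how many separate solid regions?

1

At z = 6.72 mm: the cylinder does not reach this height (z outside [0, 4.5]); the cylinder at (3.5, 7.5) is not intersected at this z (z outside [0.5, 3.5]); the cube at (14, 13) (footprint 10.5×22) is included at this height; Taking the union: only the 10.5×22 cube at (14, 13) is present, so the union is just that shape — 1 connected region. The result has 1 disconnected region.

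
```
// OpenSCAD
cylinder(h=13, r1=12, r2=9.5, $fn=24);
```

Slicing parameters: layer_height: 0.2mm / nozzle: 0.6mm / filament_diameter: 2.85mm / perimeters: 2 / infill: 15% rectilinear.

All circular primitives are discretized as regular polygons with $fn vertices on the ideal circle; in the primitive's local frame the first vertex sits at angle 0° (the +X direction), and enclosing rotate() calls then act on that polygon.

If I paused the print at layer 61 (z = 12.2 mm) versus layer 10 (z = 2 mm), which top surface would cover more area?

layer 10 (z = 2 mm)

Layer 61 (z = 12.2): the cone: at t=0.938 of its height the radius interpolates to r₁+(r₂−r₁)t = 9.654, giving a regular 24-gon of that circumradius (area = (24/2)·9.654²·sin(360°/24) = 289.45 mm²). So its area = 289.45 mm². Layer 10 (z = 2): the cone (r1=12→r2=9.5) has section circumradius 11.615 here — a regular 24-gon (area = (24/2)·11.615²·sin(360°/24) = 419.03 mm²). So its area = 419.03 mm². Layer 10 is larger (419.03 vs 289.45 mm²).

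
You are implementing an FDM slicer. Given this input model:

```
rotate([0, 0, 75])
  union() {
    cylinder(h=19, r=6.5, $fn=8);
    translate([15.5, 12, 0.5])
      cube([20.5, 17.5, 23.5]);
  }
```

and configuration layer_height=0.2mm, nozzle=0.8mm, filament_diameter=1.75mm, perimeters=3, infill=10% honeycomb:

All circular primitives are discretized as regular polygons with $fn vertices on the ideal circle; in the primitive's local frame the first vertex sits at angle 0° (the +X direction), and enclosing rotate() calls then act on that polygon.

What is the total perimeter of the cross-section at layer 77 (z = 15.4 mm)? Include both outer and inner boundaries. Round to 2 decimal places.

At z = 15.4 mm: the r=6.5 cylinder gives a regular 8-gon of circumradius 6.5 (constant along its height) (perimeter = 2·8·6.500·sin(180°/8) = 39.80 mm); the cube at (15.5, 12) (footprint 20.5×17.5) is included at this height (perimeter 76.00 mm); Merging all regions: the 2 present regions are separate (no shared area or edge), so areas and boundary lengths simply add and each stays a separate island — boundary = 115.80 mm; (whole slice rotated 75° about Z — lengths, areas and connectivity unchanged). Overall, the cross-section has 2 separate islands. Total boundary length (outer) = 115.80 mm.

115.80 mm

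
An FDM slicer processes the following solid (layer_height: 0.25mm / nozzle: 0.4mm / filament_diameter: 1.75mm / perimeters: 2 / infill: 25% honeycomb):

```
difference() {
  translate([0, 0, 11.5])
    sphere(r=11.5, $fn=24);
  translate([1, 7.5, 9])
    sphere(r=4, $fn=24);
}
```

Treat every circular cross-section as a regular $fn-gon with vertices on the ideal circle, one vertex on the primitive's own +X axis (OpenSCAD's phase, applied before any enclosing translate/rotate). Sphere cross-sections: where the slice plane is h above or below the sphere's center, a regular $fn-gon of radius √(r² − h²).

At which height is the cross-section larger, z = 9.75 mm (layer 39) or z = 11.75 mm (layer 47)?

Layer 39 (z = 9.75): the r=11.5 sphere contributes a regular 24-gon of circumradius √(11.5²−1.75²) = 11.366 (area = (24/2)·11.366²·sin(360°/24) = 401.23 mm²); the sphere at (1, 7.5): section is a regular 24-gon, circumradius = √(r²−h²) = √(4²−0.75²) = 3.929 (area = (24/2)·3.929²·sin(360°/24) = 47.95 mm²); Subtracting the remaining from the first: starting from the r=11.5 sphere (401.23 mm²), the r=4 sphere at (1, 7.5) partially overlaps it — only the 47.61 mm² overlap (of its 47.95 mm²) is removed, clipping the outline — area = 353.62 mm². So its area = 353.62 mm². Layer 47 (z = 11.75): the sphere: section is a regular 24-gon, circumradius = √(r²−h²) = √(11.5²−0.25²) = 11.497 (area = (24/2)·11.497²·sin(360°/24) = 410.55 mm²); the sphere at (1, 7.5): section is a regular 24-gon, circumradius = √(r²−h²) = √(4²−2.75²) = 2.905 (area = (24/2)·2.905²·sin(360°/24) = 26.21 mm²); Taking the first minus the rest: starting from the r=11.5 sphere (410.55 mm²), the r=4 sphere at (1, 7.5) lies wholly inside it (removes its full 26.21 mm² and its 18.20 mm outline becomes a hole wall) — area = 384.35 mm². So its area = 384.35 mm². Layer 47 is larger (384.35 vs 353.62 mm²).

layer 47 (z = 11.75 mm)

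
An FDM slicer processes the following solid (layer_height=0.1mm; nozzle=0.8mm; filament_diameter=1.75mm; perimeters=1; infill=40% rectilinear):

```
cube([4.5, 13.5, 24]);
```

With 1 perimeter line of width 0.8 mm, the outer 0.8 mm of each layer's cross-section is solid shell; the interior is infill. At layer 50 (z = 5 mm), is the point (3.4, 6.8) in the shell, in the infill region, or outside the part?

At z = 5 mm: the cube is present — its section is the full 4.5×13.5 rectangle. Overall, the cross-section is a single solid region. The nearest boundary edge runs (4.50, 0.00)→(4.50, 13.50); distance from the point to it = 1.10 mm. The point is inside the cross-section and 1.10 mm from the nearest boundary — more than the 0.8 mm shell width (1 × 0.8), so it's in the infill interior.

infill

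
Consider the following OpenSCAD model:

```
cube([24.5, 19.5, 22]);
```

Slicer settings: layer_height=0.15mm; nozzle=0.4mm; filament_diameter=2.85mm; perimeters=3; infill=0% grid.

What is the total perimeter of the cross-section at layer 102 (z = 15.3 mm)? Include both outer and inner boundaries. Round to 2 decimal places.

At z = 15.3 mm: the cube (footprint 24.5×19.5) is included at this height (perimeter 88.00 mm). Overall, the cross-section is a single solid region. Total boundary length (outer) = 88.00 mm.

88.00 mm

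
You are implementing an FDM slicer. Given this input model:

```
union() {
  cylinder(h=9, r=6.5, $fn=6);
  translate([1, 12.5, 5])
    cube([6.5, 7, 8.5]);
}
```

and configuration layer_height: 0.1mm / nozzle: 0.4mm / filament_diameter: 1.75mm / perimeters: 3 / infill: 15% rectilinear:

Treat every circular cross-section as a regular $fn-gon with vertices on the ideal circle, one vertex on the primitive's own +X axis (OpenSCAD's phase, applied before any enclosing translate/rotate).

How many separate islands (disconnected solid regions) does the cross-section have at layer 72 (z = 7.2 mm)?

At z = 7.2 mm: the cylinder: section is a regular 6-gon, circumradius r=6.5; the 6.5×7 cube at (1, 12.5) contributes its full rectangle; Taking the union: the 2 present regions are separate (no shared area or edge), so areas and boundary lengths simply add and each stays a separate island — 2 connected regions. Overall, the cross-section has 2 separate islands. Island count = 2.

2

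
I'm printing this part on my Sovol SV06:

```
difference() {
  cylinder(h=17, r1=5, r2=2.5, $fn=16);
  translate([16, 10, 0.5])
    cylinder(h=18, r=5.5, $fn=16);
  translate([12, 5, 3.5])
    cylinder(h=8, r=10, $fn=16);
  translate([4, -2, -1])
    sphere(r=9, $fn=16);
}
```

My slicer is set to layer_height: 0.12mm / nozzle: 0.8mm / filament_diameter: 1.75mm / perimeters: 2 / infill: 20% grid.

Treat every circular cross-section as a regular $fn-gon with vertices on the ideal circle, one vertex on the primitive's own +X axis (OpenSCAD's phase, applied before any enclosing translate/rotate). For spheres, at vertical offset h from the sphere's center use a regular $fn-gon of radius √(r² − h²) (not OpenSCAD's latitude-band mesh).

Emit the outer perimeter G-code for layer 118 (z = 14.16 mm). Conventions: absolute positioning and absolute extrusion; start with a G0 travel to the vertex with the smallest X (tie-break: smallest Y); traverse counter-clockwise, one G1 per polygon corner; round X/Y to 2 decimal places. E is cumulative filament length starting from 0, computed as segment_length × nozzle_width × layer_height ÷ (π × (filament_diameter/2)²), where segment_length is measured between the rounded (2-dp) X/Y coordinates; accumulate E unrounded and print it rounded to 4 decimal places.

At z = 14.16 mm: the cone: at t=0.833 of its height the radius interpolates to r₁+(r₂−r₁)t = 2.918, giving a regular 16-gon of that circumradius; the r=5.5 cylinder at (16, 10) gives a regular 16-gon of circumradius 5.5 (constant along its height); the cylinder at (12, 5) is not intersected at this z (z outside [3.5, 11.5]); the sphere at (4, -2) is not intersected at this z (|z−center|=15.160 > r=9); Subtracting the remaining from the first: starting from the cone, the r=5.5 cylinder at (16, 10) misses the remaining region (no effect) — 1 connected region. The outline is a single polygon with 16 vertices. Extrusion per mm of travel: 0.8 × 0.12 / (π × 0.875²) = 0.039912. Accumulating E over each segment gives final E = 0.7275.

G0 X-2.92 Y0.00 Z14.16
G1 X-2.70 Y-1.12 E0.0456
G1 X-2.06 Y-2.06 E0.0909
G1 X-1.12 Y-2.70 E0.1363
G1 X0.00 Y-2.92 E0.1819
G1 X1.12 Y-2.70 E0.2274
G1 X2.06 Y-2.06 E0.2728
G1 X2.70 Y-1.12 E0.3182
G1 X2.92 Y0.00 E0.3638
G1 X2.70 Y1.12 E0.4093
G1 X2.06 Y2.06 E0.4547
G1 X1.12 Y2.70 E0.5001
G1 X0.00 Y2.92 E0.5457
G1 X-1.12 Y2.70 E0.5912
G1 X-2.06 Y2.06 E0.6366
G1 X-2.70 Y1.12 E0.6820
G1 X-2.92 Y0.00 E0.7275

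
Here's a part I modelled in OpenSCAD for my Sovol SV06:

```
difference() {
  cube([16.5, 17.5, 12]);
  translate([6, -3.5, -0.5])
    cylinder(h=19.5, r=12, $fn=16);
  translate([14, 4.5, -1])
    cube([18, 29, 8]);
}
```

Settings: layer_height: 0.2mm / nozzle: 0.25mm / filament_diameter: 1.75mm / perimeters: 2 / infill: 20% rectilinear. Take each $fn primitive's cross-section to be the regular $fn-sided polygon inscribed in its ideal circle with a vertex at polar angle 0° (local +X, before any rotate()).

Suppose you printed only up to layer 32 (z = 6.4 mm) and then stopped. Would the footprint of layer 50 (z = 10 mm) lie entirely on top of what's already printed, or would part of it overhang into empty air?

Compare the two slices. At z = 6.4: the cube (footprint 16.5×17.5) is included at this height (area 288.75 mm²); the cylinder at (6, -3.5): section is a regular 16-gon, circumradius r=12 (area = (16/2)·12.000²·sin(360°/16) = 440.85 mm²); the 18×29 cube at (14, 4.5) contributes its full rectangle (area 522.00 mm²); After the difference (first − rest): starting from the 16.5×17.5 cube (288.75 mm²), the r=12 cylinder at (6, -3.5) partially overlaps it — only the 115.37 mm² overlap (of its 440.85 mm²) is removed, clipping the outline; the 18×29 cube at (14, 4.5) partially overlaps it — only the 32.11 mm² overlap (of its 522.00 mm²) is removed, clipping the outline — area = 141.27 mm². At z = 10: the cube (footprint 16.5×17.5) is included at this height (area 288.75 mm²); the r=12 cylinder at (6, -3.5) gives a regular 16-gon of circumradius 12 (constant along its height) (area = (16/2)·12.000²·sin(360°/16) = 440.85 mm²); the cube at (14, 4.5) does not reach this height (z outside [-1, 7]); Subtracting the remaining from the first: starting from the 16.5×17.5 cube (288.75 mm²), the r=12 cylinder at (6, -3.5) partially overlaps it — only the 115.37 mm² overlap (of its 440.85 mm²) is removed, clipping the outline — area = 173.38 mm². Checking containment: at z = 10 the cross-section extends beyond the z = 6.4 cross-section by about 32.11 mm².

part overhangs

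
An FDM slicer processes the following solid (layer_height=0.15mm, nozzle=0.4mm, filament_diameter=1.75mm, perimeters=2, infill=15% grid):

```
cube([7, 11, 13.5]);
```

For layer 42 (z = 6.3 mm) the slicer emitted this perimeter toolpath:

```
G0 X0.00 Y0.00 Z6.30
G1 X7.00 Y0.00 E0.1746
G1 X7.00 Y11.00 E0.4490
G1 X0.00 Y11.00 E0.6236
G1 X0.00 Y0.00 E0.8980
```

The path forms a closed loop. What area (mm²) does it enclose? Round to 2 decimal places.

Apply the shoelace formula to the sequence of (X, Y) vertices; enclosed area = 77.00 mm².

77.00 mm²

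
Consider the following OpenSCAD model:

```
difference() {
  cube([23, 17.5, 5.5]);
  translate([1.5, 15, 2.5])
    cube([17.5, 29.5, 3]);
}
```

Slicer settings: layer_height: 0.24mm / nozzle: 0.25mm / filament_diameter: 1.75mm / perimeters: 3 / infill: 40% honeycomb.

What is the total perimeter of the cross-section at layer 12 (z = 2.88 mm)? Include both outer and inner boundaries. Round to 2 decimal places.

86.00 mm

At z = 2.88 mm: the cube (footprint 23×17.5) is included at this height (perimeter 81.00 mm); the cube at (1.5, 15) is present — its section is the full 17.5×29.5 rectangle (perimeter 94.00 mm); Subtracting the remaining from the first: starting from the 23×17.5 cube, the 17.5×29.5 cube at (1.5, 15) partially overlaps it — only the 43.75 mm² overlap (of its 516.25 mm²) is removed, clipping the outline — boundary = 86.00 mm. Overall, the cross-section is a single solid region. Total boundary length (outer) = 86.00 mm.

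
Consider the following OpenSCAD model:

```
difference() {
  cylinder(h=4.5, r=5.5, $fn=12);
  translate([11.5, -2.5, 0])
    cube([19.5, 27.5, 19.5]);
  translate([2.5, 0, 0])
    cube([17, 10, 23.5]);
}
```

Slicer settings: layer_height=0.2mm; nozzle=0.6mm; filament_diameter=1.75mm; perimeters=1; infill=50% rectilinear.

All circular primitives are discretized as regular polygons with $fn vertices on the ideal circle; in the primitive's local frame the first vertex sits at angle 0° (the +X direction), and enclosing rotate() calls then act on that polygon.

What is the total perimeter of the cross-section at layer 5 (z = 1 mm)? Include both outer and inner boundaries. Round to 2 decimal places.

At z = 1 mm: the cylinder: section is a regular 12-gon, circumradius r=5.5 (perimeter = 2·12·5.500·sin(180°/12) = 34.16 mm); the cube at (11.5, -2.5) (footprint 19.5×27.5) is included at this height (perimeter 94.00 mm); the 17×10 cube at (2.5, 0) contributes its full rectangle (perimeter 54.00 mm); Subtracting the remaining from the first: starting from the r=5.5 cylinder, the 19.5×27.5 cube at (11.5, -2.5) misses the remaining region (no effect); the 17×10 cube at (2.5, 0) partially overlaps it — only the 9.77 mm² overlap (of its 170.00 mm²) is removed, clipping the outline — boundary = 36.04 mm. Overall, the cross-section is a single solid region. Total boundary length (outer) = 36.04 mm.

36.04 mm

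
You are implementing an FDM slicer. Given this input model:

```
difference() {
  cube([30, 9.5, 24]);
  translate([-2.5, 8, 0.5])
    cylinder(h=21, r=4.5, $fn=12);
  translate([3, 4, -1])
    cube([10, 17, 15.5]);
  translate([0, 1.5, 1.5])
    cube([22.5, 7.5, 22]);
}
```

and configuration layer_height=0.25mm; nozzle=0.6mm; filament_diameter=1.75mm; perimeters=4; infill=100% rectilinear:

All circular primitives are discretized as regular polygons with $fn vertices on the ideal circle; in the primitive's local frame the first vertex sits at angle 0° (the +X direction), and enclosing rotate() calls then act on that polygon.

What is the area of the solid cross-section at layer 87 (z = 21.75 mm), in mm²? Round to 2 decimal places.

116.25 mm²

At z = 21.75 mm: the 30×9.5 cube contributes its full rectangle (area 285.00 mm²); the cylinder at (-2.5, 8) is absent (z outside [0.5, 21.5]); the cube at (3, 4) is not intersected at this z (z outside [-1, 14.5]); the cube at (0, 1.5) is present — its section is the full 22.5×7.5 rectangle (area 168.75 mm²); After the difference (first − rest): starting from the 30×9.5 cube (285.00 mm²), the 22.5×7.5 cube at (0, 1.5) lies inside it touching the edge (removes its full 168.75 mm²) — area = 116.25 mm². Overall, the cross-section is a single solid region. Net area = 116.25 mm².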